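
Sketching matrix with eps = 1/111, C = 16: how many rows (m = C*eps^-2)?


1/eps = 111.
(1/eps)^2 = 12321.
m = 16*12321 = 197136.

197136


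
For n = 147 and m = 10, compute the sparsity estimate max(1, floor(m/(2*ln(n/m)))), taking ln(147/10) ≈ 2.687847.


n/m = 147/10.
ln(n/m) ≈ 2.687847.
2*ln(n/m) ≈ 5.375694.
m/(2*ln(n/m)) ≈ 10/5.375694 ≈ 1.8602.
floor = 1.
k_max = max(1, 1) = 1.

1


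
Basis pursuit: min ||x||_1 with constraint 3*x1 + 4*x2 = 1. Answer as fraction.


Axis intercepts:
  x1 = 1/3, x2 = 0: L1 = 1/3
  x1 = 0, x2 = 1/4: L1 = 1/4
x* = (0, 1/4)
||x*||_1 = 1/4.

1/4


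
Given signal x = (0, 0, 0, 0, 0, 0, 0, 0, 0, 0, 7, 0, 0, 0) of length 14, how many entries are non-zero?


Non-zero positions: [10].
Sparsity = 1.

1


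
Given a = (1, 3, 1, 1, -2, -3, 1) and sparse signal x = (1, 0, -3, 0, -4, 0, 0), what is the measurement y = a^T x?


Non-zero terms: ['1*1', '1*-3', '-2*-4']
Products: [1, -3, 8]
y = sum = 6.

6


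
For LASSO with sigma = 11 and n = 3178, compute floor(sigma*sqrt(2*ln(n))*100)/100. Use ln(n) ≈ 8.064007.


ln(3178) ≈ 8.064007.
2*ln(n) ≈ 16.128014.
sqrt(2*ln(n)) ≈ sqrt(16.128014) ≈ 4.01597.
lambda ≈ 11*4.01597 = 44.17567.
floor(lambda*100)/100 = 44.17.

44.17


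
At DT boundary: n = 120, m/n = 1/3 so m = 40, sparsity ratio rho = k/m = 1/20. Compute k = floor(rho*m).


m = 1/3*120 = 40.
rho = 1/20.
rho*m = 1/20*40 = 2.
k = floor(2) = 2.

2


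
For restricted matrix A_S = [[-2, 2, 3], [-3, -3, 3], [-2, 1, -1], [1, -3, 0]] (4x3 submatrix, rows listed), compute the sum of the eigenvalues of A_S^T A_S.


Sum of eigenvalues of A_S^T A_S = trace(A_S^T A_S) = sum of squared column norms of A_S.
A_S^T A_S diagonal: [18, 23, 19].
trace = 18 + 23 + 19 = 60.

60


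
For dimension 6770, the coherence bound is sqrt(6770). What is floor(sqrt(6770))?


82^2 = 6724 <= 6770 < 6889 = 83^2, so 82 <= sqrt(6770) < 83.
floor(sqrt(6770)) = 82.

82


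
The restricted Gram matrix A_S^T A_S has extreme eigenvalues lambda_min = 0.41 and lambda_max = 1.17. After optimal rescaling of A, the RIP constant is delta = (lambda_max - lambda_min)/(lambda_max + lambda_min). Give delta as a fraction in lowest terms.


lambda_max - lambda_min = 1.17 - 0.41 = 0.76.
lambda_max + lambda_min = 1.17 + 0.41 = 1.58.
delta = 0.76/1.58 = 76/158 = 38/79.

38/79


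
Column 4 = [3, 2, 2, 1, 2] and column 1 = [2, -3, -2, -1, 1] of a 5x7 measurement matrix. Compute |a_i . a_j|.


Inner product: 3*2 + 2*-3 + 2*-2 + 1*-1 + 2*1
Products: [6, -6, -4, -1, 2]
Sum = -3.
|dot| = 3.

3


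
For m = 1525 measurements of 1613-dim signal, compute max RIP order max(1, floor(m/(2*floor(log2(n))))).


floor(log2(1613)) = 10.
2*10 = 20.
m/(2*floor(log2(n))) = 1525/20 ≈ 76.25.
floor = 76.
k = max(1, 76) = 76.

76


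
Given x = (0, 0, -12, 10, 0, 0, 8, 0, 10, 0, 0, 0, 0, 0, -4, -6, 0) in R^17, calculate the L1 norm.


Non-zero entries: [(2, -12), (3, 10), (6, 8), (8, 10), (14, -4), (15, -6)]
Absolute values: [12, 10, 8, 10, 4, 6]
||x||_1 = sum = 50.

50


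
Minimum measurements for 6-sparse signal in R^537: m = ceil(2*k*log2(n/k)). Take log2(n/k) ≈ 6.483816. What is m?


log2(n/k) = log2(537/6) ≈ 6.483816.
2*k*log2(n/k) ≈ 2*6*6.483816 = 77.805792.
m = ceil(77.805792) = 78.

78


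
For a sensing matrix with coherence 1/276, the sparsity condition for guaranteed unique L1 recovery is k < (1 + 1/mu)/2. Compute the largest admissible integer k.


1/mu = 276.
1 + 1/mu = 277.
(1 + 1/mu)/2 = 138.5 is not an integer, so k_max = floor(138.5) = 138.

138


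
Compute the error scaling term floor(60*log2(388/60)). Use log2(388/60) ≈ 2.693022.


log2(n/k) = log2(388/60) ≈ 2.693022.
k*log2(n/k) ≈ 60*2.693022 = 161.58132.
floor(161.58132) = 161.

161


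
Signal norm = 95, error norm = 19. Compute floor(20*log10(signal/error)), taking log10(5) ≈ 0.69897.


||x||/||e|| = 95/19 = 5.
log10(5) ≈ 0.69897.
20*log10(||x||/||e||) ≈ 20*0.69897 = 13.9794.
floor(13.9794) = 13.

13


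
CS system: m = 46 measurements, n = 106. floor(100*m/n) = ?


100*m/n = 100*46/106 ≈ 43.3962.
floor = 43.

43


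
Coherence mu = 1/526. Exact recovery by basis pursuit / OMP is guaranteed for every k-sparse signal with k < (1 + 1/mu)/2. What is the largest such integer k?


1/mu = 526.
1 + 1/mu = 527.
(1 + 1/mu)/2 = 263.5 is not an integer, so k_max = floor(263.5) = 263.

263


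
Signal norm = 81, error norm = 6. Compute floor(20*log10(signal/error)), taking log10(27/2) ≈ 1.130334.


||x||/||e|| = 81/6 = 27/2.
log10(27/2) ≈ 1.130334.
20*log10(||x||/||e||) ≈ 20*1.130334 = 22.60668.
floor(22.60668) = 22.

22


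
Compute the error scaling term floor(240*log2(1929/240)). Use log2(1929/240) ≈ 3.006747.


log2(n/k) = log2(1929/240) ≈ 3.006747.
k*log2(n/k) ≈ 240*3.006747 = 721.61928.
floor(721.61928) = 721.

721


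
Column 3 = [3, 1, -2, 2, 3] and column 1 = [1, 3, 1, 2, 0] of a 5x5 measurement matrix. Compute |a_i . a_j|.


Inner product: 3*1 + 1*3 + -2*1 + 2*2 + 3*0
Products: [3, 3, -2, 4, 0]
Sum = 8.
|dot| = 8.

8


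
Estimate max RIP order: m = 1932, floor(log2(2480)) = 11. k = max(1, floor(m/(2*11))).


floor(log2(2480)) = 11.
2*11 = 22.
m/(2*floor(log2(n))) = 1932/22 ≈ 87.8182.
floor = 87.
k = max(1, 87) = 87.

87


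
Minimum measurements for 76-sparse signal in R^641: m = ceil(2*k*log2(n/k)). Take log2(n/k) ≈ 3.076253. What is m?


log2(n/k) = log2(641/76) ≈ 3.076253.
2*k*log2(n/k) ≈ 2*76*3.076253 = 467.590456.
m = ceil(467.590456) = 468.

468


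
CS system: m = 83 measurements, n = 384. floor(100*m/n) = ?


100*m/n = 100*83/384 ≈ 21.6146.
floor = 21.

21


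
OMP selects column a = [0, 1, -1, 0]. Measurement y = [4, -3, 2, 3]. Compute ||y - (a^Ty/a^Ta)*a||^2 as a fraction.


a^T a = 2.
a^T y = -5.
coeff = -5/2 = -5/2.
||r||^2 = 51/2.

51/2


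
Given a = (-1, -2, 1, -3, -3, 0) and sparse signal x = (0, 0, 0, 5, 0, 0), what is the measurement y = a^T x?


Non-zero terms: ['-3*5']
Products: [-15]
y = sum = -15.

-15


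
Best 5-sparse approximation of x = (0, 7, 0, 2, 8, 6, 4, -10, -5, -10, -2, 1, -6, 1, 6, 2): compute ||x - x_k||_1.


Sorted |x_i| descending: [10, 10, 8, 7, 6, 6, 6, 5, 4, 2, 2, 2, 1, 1, 0, 0]
Keep top 5: [10, 10, 8, 7, 6]
Tail entries: [6, 6, 5, 4, 2, 2, 2, 1, 1, 0, 0]
L1 error = sum of tail = 29.

29


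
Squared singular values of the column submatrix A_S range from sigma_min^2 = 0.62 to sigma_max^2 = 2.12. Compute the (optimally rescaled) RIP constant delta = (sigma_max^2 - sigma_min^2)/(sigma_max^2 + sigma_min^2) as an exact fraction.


lambda_max - lambda_min = 2.12 - 0.62 = 1.50.
lambda_max + lambda_min = 2.12 + 0.62 = 2.74.
delta = 1.50/2.74 = 150/274 = 75/137.

75/137


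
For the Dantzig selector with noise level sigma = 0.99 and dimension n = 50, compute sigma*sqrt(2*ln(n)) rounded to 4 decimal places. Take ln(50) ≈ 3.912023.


ln(50) ≈ 3.912023.
2*ln(n) ≈ 7.824046.
sqrt(2*ln(n)) ≈ sqrt(7.824046) ≈ 2.79715.
threshold ≈ 0.99*2.79715 = 2.7691785 ≈ 2.7692.

2.7692


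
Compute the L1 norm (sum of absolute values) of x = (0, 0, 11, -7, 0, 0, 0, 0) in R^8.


Non-zero entries: [(2, 11), (3, -7)]
Absolute values: [11, 7]
||x||_1 = sum = 18.

18


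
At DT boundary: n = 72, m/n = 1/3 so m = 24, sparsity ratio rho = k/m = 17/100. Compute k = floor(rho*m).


m = 1/3*72 = 24.
rho = 17/100.
rho*m = 17/100*24 = 4.08.
k = floor(4.08) = 4.

4


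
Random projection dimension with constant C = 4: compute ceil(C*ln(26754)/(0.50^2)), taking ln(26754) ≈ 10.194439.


ln(26754) ≈ 10.194439.
eps^2 = 0.50^2 = 0.25.
C*ln(N)/eps^2 ≈ 4*10.194439/0.25 ≈ 163.111.
m = ceil(163.111) = 164.

164


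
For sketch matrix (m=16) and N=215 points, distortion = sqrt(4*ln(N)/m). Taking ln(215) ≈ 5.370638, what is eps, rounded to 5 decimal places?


ln(215) ≈ 5.370638.
4*ln(N)/m ≈ 4*5.370638/16 ≈ 1.3426595.
eps = sqrt(1.3426595) ≈ 1.1587318 ≈ 1.15873.

1.15873


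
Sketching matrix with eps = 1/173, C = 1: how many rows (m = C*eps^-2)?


1/eps = 173.
(1/eps)^2 = 29929.
m = 1*29929 = 29929.

29929


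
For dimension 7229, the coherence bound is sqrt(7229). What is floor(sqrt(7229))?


85^2 = 7225 <= 7229 < 7396 = 86^2, so 85 <= sqrt(7229) < 86.
floor(sqrt(7229)) = 85.

85


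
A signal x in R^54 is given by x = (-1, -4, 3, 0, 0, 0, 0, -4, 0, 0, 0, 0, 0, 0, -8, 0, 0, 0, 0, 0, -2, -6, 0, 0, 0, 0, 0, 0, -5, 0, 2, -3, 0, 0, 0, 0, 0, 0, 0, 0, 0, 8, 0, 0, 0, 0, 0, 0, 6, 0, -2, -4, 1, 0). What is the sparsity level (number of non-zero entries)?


Non-zero positions: [0, 1, 2, 7, 14, 20, 21, 28, 30, 31, 41, 48, 50, 51, 52].
Sparsity = 15.

15


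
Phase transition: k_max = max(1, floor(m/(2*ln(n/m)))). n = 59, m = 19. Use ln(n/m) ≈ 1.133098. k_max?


n/m = 59/19.
ln(n/m) ≈ 1.133098.
2*ln(n/m) ≈ 2.266196.
m/(2*ln(n/m)) ≈ 19/2.266196 ≈ 8.3841.
floor = 8.
k_max = max(1, 8) = 8.

8


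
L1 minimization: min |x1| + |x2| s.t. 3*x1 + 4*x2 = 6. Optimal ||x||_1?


Axis intercepts:
  x1 = 2, x2 = 0: L1 = 2
  x1 = 0, x2 = 3/2: L1 = 3/2
x* = (0, 3/2)
||x*||_1 = 3/2.

3/2


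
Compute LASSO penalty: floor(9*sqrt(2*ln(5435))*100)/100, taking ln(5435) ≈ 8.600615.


ln(5435) ≈ 8.600615.
2*ln(n) ≈ 17.20123.
sqrt(2*ln(n)) ≈ sqrt(17.20123) ≈ 4.147437.
lambda ≈ 9*4.147437 = 37.326933.
floor(lambda*100)/100 = 37.32.

37.32


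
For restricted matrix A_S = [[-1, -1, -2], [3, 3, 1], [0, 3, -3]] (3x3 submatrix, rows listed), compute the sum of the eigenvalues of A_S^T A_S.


Sum of eigenvalues of A_S^T A_S = trace(A_S^T A_S) = sum of squared column norms of A_S.
A_S^T A_S diagonal: [10, 19, 14].
trace = 10 + 19 + 14 = 43.

43


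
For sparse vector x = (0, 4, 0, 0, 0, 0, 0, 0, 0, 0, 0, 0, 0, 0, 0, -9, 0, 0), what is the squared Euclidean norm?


Non-zero entries: [(1, 4), (15, -9)]
Squares: [16, 81]
||x||_2^2 = sum = 97.

97


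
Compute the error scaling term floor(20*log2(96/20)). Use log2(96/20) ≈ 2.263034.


log2(n/k) = log2(96/20) ≈ 2.263034.
k*log2(n/k) ≈ 20*2.263034 = 45.26068.
floor(45.26068) = 45.

45


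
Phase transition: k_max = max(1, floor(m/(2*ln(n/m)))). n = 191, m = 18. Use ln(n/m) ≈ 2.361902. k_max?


n/m = 191/18.
ln(n/m) ≈ 2.361902.
2*ln(n/m) ≈ 4.723804.
m/(2*ln(n/m)) ≈ 18/4.723804 ≈ 3.8105.
floor = 3.
k_max = max(1, 3) = 3.

3


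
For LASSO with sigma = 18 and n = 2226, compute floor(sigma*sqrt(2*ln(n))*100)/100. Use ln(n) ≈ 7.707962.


ln(2226) ≈ 7.707962.
2*ln(n) ≈ 15.415924.
sqrt(2*ln(n)) ≈ sqrt(15.415924) ≈ 3.926312.
lambda ≈ 18*3.926312 = 70.673616.
floor(lambda*100)/100 = 70.67.

70.67


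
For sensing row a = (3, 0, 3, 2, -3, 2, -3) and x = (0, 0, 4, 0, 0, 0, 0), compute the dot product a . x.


Non-zero terms: ['3*4']
Products: [12]
y = sum = 12.

12


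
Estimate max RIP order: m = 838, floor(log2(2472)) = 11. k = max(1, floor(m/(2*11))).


floor(log2(2472)) = 11.
2*11 = 22.
m/(2*floor(log2(n))) = 838/22 ≈ 38.0909.
floor = 38.
k = max(1, 38) = 38.

38


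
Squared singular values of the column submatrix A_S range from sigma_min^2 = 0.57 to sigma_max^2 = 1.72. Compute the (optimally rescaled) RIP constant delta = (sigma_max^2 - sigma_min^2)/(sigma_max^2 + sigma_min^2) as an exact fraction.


lambda_max - lambda_min = 1.72 - 0.57 = 1.15.
lambda_max + lambda_min = 1.72 + 0.57 = 2.29.
delta = 1.15/2.29 = 115/229.

115/229


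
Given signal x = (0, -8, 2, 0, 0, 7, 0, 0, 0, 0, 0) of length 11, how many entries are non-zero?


Non-zero positions: [1, 2, 5].
Sparsity = 3.

3


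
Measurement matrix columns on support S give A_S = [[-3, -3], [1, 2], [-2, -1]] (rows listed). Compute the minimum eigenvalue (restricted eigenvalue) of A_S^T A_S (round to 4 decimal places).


A_S^T A_S = [[14, 13], [13, 14]].
trace = 28.
det = 27.
disc = trace^2 - 4*det = 784 - 4*27 = 676.
sqrt(676) = 26.
lam_min = (28 - 26)/2 = 1 = 1.0000.

1.0000


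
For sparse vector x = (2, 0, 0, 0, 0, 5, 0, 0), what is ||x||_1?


Non-zero entries: [(0, 2), (5, 5)]
Absolute values: [2, 5]
||x||_1 = sum = 7.

7


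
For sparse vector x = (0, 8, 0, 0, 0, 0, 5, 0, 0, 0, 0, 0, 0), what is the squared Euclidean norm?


Non-zero entries: [(1, 8), (6, 5)]
Squares: [64, 25]
||x||_2^2 = sum = 89.

89


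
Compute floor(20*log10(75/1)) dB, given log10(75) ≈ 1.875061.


||x||/||e|| = 75/1 = 75.
log10(75) ≈ 1.875061.
20*log10(||x||/||e||) ≈ 20*1.875061 = 37.50122.
floor(37.50122) = 37.

37


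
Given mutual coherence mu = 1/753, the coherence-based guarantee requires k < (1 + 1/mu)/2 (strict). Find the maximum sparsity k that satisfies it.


1/mu = 753.
1 + 1/mu = 754.
(1 + 1/mu)/2 = 377 is an integer and the inequality is strict, so k_max = 377 - 1 = 376.

376


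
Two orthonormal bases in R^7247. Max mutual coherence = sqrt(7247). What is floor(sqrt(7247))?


85^2 = 7225 <= 7247 < 7396 = 86^2, so 85 <= sqrt(7247) < 86.
floor(sqrt(7247)) = 85.

85


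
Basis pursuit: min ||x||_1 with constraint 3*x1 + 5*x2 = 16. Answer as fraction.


Axis intercepts:
  x1 = 16/3, x2 = 0: L1 = 16/3
  x1 = 0, x2 = 16/5: L1 = 16/5
x* = (0, 16/5)
||x*||_1 = 16/5.

16/5


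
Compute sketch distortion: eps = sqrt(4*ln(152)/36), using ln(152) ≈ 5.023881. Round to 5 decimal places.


ln(152) ≈ 5.023881.
4*ln(N)/m ≈ 4*5.023881/36 ≈ 0.558209.
eps = sqrt(0.558209) ≈ 0.7471339 ≈ 0.74713.

0.74713


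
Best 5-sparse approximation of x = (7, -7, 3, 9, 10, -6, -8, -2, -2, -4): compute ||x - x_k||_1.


Sorted |x_i| descending: [10, 9, 8, 7, 7, 6, 4, 3, 2, 2]
Keep top 5: [10, 9, 8, 7, 7]
Tail entries: [6, 4, 3, 2, 2]
L1 error = sum of tail = 17.

17


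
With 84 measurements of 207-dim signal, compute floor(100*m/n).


100*m/n = 100*84/207 ≈ 40.5797.
floor = 40.

40


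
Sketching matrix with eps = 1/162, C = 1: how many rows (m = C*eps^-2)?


1/eps = 162.
(1/eps)^2 = 26244.
m = 1*26244 = 26244.

26244


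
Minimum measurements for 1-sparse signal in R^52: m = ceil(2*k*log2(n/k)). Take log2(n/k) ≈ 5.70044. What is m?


log2(n/k) = log2(52/1) ≈ 5.70044.
2*k*log2(n/k) ≈ 2*1*5.70044 = 11.40088.
m = ceil(11.40088) = 12.

12


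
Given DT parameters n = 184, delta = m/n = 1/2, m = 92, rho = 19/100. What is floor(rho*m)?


m = 1/2*184 = 92.
rho = 19/100.
rho*m = 19/100*92 = 17.48.
k = floor(17.48) = 17.

17


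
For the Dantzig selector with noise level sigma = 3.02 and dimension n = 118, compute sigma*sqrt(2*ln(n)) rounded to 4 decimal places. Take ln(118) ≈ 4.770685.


ln(118) ≈ 4.770685.
2*ln(n) ≈ 9.54137.
sqrt(2*ln(n)) ≈ sqrt(9.54137) ≈ 3.088911.
threshold ≈ 3.02*3.088911 = 9.32851122 ≈ 9.3285.

9.3285


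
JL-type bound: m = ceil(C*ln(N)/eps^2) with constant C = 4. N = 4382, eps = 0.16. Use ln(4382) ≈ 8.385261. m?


ln(4382) ≈ 8.385261.
eps^2 = 0.16^2 = 0.0256.
C*ln(N)/eps^2 ≈ 4*8.385261/0.0256 ≈ 1310.197.
m = ceil(1310.197) = 1311.

1311


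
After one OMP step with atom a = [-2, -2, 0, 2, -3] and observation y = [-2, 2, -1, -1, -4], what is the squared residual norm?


a^T a = 21.
a^T y = 10.
coeff = 10/21 = 10/21.
||r||^2 = 446/21.

446/21


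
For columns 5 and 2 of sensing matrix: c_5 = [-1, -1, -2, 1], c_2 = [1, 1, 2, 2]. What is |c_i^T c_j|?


Inner product: -1*1 + -1*1 + -2*2 + 1*2
Products: [-1, -1, -4, 2]
Sum = -4.
|dot| = 4.

4


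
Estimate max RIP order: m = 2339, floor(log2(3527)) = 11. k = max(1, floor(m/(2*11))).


floor(log2(3527)) = 11.
2*11 = 22.
m/(2*floor(log2(n))) = 2339/22 ≈ 106.3182.
floor = 106.
k = max(1, 106) = 106.

106


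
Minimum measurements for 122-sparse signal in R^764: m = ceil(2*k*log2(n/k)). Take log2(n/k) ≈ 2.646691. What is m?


log2(n/k) = log2(764/122) ≈ 2.646691.
2*k*log2(n/k) ≈ 2*122*2.646691 = 645.792604.
m = ceil(645.792604) = 646.

646


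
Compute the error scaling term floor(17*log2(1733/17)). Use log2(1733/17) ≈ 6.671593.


log2(n/k) = log2(1733/17) ≈ 6.671593.
k*log2(n/k) ≈ 17*6.671593 = 113.417081.
floor(113.417081) = 113.

113


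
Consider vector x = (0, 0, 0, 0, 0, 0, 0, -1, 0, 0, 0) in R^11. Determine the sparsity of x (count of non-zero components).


Non-zero positions: [7].
Sparsity = 1.

1


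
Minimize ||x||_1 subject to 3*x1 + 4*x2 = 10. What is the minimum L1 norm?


Axis intercepts:
  x1 = 10/3, x2 = 0: L1 = 10/3
  x1 = 0, x2 = 5/2: L1 = 5/2
x* = (0, 5/2)
||x*||_1 = 5/2.

5/2


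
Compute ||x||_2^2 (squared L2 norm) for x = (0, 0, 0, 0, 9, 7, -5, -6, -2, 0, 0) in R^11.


Non-zero entries: [(4, 9), (5, 7), (6, -5), (7, -6), (8, -2)]
Squares: [81, 49, 25, 36, 4]
||x||_2^2 = sum = 195.

195


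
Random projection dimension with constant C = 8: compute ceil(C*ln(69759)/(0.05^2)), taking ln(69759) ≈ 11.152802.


ln(69759) ≈ 11.152802.
eps^2 = 0.05^2 = 0.0025.
C*ln(N)/eps^2 ≈ 8*11.152802/0.0025 ≈ 35688.9664.
m = ceil(35688.9664) = 35689.

35689


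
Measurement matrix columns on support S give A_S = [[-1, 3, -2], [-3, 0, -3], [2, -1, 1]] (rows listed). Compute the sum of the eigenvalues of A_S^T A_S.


Sum of eigenvalues of A_S^T A_S = trace(A_S^T A_S) = sum of squared column norms of A_S.
A_S^T A_S diagonal: [14, 10, 14].
trace = 14 + 10 + 14 = 38.

38


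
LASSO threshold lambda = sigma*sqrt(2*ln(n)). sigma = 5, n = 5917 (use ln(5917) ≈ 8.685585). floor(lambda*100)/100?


ln(5917) ≈ 8.685585.
2*ln(n) ≈ 17.37117.
sqrt(2*ln(n)) ≈ sqrt(17.37117) ≈ 4.167874.
lambda ≈ 5*4.167874 = 20.83937.
floor(lambda*100)/100 = 20.83.

20.83


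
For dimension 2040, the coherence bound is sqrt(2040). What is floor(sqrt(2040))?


45^2 = 2025 <= 2040 < 2116 = 46^2, so 45 <= sqrt(2040) < 46.
floor(sqrt(2040)) = 45.

45


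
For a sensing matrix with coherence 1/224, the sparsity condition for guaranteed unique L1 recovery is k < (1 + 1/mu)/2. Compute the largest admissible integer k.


1/mu = 224.
1 + 1/mu = 225.
(1 + 1/mu)/2 = 112.5 is not an integer, so k_max = floor(112.5) = 112.

112


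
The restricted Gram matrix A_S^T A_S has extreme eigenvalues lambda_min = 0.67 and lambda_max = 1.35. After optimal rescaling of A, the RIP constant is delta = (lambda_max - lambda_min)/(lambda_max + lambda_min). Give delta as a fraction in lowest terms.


lambda_max - lambda_min = 1.35 - 0.67 = 0.68.
lambda_max + lambda_min = 1.35 + 0.67 = 2.02.
delta = 0.68/2.02 = 68/202 = 34/101.

34/101


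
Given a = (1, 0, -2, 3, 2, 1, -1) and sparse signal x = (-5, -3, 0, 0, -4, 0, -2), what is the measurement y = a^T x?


Non-zero terms: ['1*-5', '0*-3', '2*-4', '-1*-2']
Products: [-5, 0, -8, 2]
y = sum = -11.

-11


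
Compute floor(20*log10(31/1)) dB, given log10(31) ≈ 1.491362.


||x||/||e|| = 31/1 = 31.
log10(31) ≈ 1.491362.
20*log10(||x||/||e||) ≈ 20*1.491362 = 29.82724.
floor(29.82724) = 29.

29


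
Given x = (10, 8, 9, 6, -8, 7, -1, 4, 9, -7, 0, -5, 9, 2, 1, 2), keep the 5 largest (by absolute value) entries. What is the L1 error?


Sorted |x_i| descending: [10, 9, 9, 9, 8, 8, 7, 7, 6, 5, 4, 2, 2, 1, 1, 0]
Keep top 5: [10, 9, 9, 9, 8]
Tail entries: [8, 7, 7, 6, 5, 4, 2, 2, 1, 1, 0]
L1 error = sum of tail = 43.

43


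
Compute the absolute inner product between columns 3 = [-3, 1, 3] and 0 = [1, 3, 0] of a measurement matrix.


Inner product: -3*1 + 1*3 + 3*0
Products: [-3, 3, 0]
Sum = 0.
|dot| = 0.

0


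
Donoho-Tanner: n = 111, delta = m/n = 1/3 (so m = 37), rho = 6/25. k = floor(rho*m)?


m = 1/3*111 = 37.
rho = 6/25.
rho*m = 6/25*37 = 8.88.
k = floor(8.88) = 8.

8


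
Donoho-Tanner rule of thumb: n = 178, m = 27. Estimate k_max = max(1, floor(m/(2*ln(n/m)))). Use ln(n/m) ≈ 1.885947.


n/m = 178/27.
ln(n/m) ≈ 1.885947.
2*ln(n/m) ≈ 3.771894.
m/(2*ln(n/m)) ≈ 27/3.771894 ≈ 7.1582.
floor = 7.
k_max = max(1, 7) = 7.

7


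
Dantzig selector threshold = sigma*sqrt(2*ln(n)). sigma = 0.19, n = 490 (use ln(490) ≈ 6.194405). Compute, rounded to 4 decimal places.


ln(490) ≈ 6.194405.
2*ln(n) ≈ 12.38881.
sqrt(2*ln(n)) ≈ sqrt(12.38881) ≈ 3.519774.
threshold ≈ 0.19*3.519774 = 0.66875706 ≈ 0.6688.

0.6688


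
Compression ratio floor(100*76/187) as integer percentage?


100*m/n = 100*76/187 ≈ 40.6417.
floor = 40.

40


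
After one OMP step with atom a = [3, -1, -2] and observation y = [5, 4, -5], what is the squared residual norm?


a^T a = 14.
a^T y = 21.
coeff = 21/14 = 3/2.
||r||^2 = 69/2.

69/2


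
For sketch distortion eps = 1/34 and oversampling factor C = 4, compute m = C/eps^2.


1/eps = 34.
(1/eps)^2 = 1156.
m = 4*1156 = 4624.

4624


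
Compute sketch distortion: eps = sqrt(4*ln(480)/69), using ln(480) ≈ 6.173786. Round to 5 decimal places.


ln(480) ≈ 6.173786.
4*ln(N)/m ≈ 4*6.173786/69 ≈ 0.35790064.
eps = sqrt(0.35790064) ≈ 0.598248 ≈ 0.59825.

0.59825


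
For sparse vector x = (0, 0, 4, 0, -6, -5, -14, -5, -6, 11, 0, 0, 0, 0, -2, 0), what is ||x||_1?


Non-zero entries: [(2, 4), (4, -6), (5, -5), (6, -14), (7, -5), (8, -6), (9, 11), (14, -2)]
Absolute values: [4, 6, 5, 14, 5, 6, 11, 2]
||x||_1 = sum = 53.

53


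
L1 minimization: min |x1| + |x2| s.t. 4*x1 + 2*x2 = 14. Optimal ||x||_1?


Axis intercepts:
  x1 = 7/2, x2 = 0: L1 = 7/2
  x1 = 0, x2 = 7: L1 = 7
x* = (7/2, 0)
||x*||_1 = 7/2.

7/2


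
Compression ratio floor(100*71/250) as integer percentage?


100*m/n = 100*71/250 ≈ 28.4.
floor = 28.

28


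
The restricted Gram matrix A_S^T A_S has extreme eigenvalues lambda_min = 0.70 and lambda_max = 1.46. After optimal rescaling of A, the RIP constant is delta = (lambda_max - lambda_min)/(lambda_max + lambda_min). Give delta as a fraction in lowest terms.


lambda_max - lambda_min = 1.46 - 0.70 = 0.76.
lambda_max + lambda_min = 1.46 + 0.70 = 2.16.
delta = 0.76/2.16 = 76/216 = 19/54.

19/54


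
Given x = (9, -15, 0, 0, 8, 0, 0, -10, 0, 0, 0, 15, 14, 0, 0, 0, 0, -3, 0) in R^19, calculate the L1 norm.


Non-zero entries: [(0, 9), (1, -15), (4, 8), (7, -10), (11, 15), (12, 14), (17, -3)]
Absolute values: [9, 15, 8, 10, 15, 14, 3]
||x||_1 = sum = 74.

74


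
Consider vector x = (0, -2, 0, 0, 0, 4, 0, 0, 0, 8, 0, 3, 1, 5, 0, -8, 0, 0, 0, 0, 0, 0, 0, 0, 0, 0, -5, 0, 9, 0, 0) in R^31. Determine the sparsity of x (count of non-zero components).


Non-zero positions: [1, 5, 9, 11, 12, 13, 15, 26, 28].
Sparsity = 9.

9


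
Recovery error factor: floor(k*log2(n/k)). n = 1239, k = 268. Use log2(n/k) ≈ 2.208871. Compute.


log2(n/k) = log2(1239/268) ≈ 2.208871.
k*log2(n/k) ≈ 268*2.208871 = 591.977428.
floor(591.977428) = 591.

591


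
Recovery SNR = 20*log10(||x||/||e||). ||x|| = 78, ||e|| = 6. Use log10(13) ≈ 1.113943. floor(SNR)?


||x||/||e|| = 78/6 = 13.
log10(13) ≈ 1.113943.
20*log10(||x||/||e||) ≈ 20*1.113943 = 22.27886.
floor(22.27886) = 22.

22


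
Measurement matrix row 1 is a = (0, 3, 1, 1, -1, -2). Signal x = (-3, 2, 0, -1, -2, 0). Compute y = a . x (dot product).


Non-zero terms: ['0*-3', '3*2', '1*-1', '-1*-2']
Products: [0, 6, -1, 2]
y = sum = 7.

7


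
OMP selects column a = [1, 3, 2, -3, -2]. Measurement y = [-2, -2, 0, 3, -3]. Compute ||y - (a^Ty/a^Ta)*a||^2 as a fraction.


a^T a = 27.
a^T y = -11.
coeff = -11/27 = -11/27.
||r||^2 = 581/27.

581/27


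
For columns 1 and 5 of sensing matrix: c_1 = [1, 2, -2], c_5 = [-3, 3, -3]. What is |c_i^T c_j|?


Inner product: 1*-3 + 2*3 + -2*-3
Products: [-3, 6, 6]
Sum = 9.
|dot| = 9.

9


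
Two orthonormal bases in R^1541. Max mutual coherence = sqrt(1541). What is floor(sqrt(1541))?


39^2 = 1521 <= 1541 < 1600 = 40^2, so 39 <= sqrt(1541) < 40.
floor(sqrt(1541)) = 39.

39


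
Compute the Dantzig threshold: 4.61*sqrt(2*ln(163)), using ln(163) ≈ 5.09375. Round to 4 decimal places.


ln(163) ≈ 5.09375.
2*ln(n) ≈ 10.1875.
sqrt(2*ln(n)) ≈ sqrt(10.1875) ≈ 3.191786.
threshold ≈ 4.61*3.191786 = 14.71413346 ≈ 14.7141.

14.7141


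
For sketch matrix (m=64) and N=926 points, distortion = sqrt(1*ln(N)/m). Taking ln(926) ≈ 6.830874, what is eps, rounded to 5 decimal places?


ln(926) ≈ 6.830874.
1*ln(N)/m ≈ 1*6.830874/64 ≈ 0.10673241.
eps = sqrt(0.10673241) ≈ 0.3266993 ≈ 0.32670.

0.32670


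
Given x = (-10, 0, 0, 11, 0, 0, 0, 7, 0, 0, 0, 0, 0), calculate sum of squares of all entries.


Non-zero entries: [(0, -10), (3, 11), (7, 7)]
Squares: [100, 121, 49]
||x||_2^2 = sum = 270.

270


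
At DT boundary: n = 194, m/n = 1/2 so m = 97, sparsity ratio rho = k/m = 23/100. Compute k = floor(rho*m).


m = 1/2*194 = 97.
rho = 23/100.
rho*m = 23/100*97 = 22.31.
k = floor(22.31) = 22.

22


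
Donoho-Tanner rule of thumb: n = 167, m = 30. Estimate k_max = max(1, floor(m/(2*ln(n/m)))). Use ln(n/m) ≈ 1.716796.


n/m = 167/30.
ln(n/m) ≈ 1.716796.
2*ln(n/m) ≈ 3.433592.
m/(2*ln(n/m)) ≈ 30/3.433592 ≈ 8.7372.
floor = 8.
k_max = max(1, 8) = 8.

8


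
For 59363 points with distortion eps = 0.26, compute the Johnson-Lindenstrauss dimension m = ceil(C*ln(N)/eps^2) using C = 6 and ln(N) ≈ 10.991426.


ln(59363) ≈ 10.991426.
eps^2 = 0.26^2 = 0.0676.
C*ln(N)/eps^2 ≈ 6*10.991426/0.0676 ≈ 975.5704.
m = ceil(975.5704) = 976.

976


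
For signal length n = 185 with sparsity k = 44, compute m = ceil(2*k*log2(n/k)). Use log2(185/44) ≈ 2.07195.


log2(n/k) = log2(185/44) ≈ 2.07195.
2*k*log2(n/k) ≈ 2*44*2.07195 = 182.3316.
m = ceil(182.3316) = 183.

183


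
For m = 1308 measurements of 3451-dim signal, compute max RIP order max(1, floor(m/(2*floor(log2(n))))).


floor(log2(3451)) = 11.
2*11 = 22.
m/(2*floor(log2(n))) = 1308/22 ≈ 59.4545.
floor = 59.
k = max(1, 59) = 59.

59


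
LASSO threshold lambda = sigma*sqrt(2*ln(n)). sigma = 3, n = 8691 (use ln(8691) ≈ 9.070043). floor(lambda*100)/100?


ln(8691) ≈ 9.070043.
2*ln(n) ≈ 18.140086.
sqrt(2*ln(n)) ≈ sqrt(18.140086) ≈ 4.259118.
lambda ≈ 3*4.259118 = 12.777354.
floor(lambda*100)/100 = 12.77.

12.77


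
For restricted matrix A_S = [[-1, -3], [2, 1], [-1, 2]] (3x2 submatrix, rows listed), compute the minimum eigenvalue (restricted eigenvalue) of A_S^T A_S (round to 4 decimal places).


A_S^T A_S = [[6, 3], [3, 14]].
trace = 20.
det = 75.
disc = trace^2 - 4*det = 400 - 4*75 = 100.
sqrt(100) = 10.
lam_min = (20 - 10)/2 = 5 = 5.0000.

5.0000


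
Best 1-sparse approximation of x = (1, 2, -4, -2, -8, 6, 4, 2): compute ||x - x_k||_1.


Sorted |x_i| descending: [8, 6, 4, 4, 2, 2, 2, 1]
Keep top 1: [8]
Tail entries: [6, 4, 4, 2, 2, 2, 1]
L1 error = sum of tail = 21.

21


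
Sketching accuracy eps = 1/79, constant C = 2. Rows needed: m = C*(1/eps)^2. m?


1/eps = 79.
(1/eps)^2 = 6241.
m = 2*6241 = 12482.

12482


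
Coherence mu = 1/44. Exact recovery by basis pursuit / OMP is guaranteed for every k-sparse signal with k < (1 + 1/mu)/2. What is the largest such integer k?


1/mu = 44.
1 + 1/mu = 45.
(1 + 1/mu)/2 = 22.5 is not an integer, so k_max = floor(22.5) = 22.

22


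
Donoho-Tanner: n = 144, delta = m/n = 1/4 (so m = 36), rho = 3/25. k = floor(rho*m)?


m = 1/4*144 = 36.
rho = 3/25.
rho*m = 3/25*36 = 4.32.
k = floor(4.32) = 4.

4


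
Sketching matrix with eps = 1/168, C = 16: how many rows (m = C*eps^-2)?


1/eps = 168.
(1/eps)^2 = 28224.
m = 16*28224 = 451584.

451584


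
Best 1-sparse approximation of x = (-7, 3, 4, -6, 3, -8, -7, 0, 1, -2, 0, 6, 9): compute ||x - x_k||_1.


Sorted |x_i| descending: [9, 8, 7, 7, 6, 6, 4, 3, 3, 2, 1, 0, 0]
Keep top 1: [9]
Tail entries: [8, 7, 7, 6, 6, 4, 3, 3, 2, 1, 0, 0]
L1 error = sum of tail = 47.

47


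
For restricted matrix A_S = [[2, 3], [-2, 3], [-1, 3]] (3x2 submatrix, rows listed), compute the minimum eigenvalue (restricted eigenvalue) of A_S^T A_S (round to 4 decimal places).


A_S^T A_S = [[9, -3], [-3, 27]].
trace = 36.
det = 234.
disc = trace^2 - 4*det = 1296 - 4*234 = 360.
sqrt(360) ≈ 18.973666.
lam_min = (36 - sqrt(360))/2 ≈ (36 - 18.973666)/2 = 8.513167 ≈ 8.5132.

8.5132


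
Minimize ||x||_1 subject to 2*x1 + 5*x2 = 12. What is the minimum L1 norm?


Axis intercepts:
  x1 = 6, x2 = 0: L1 = 6
  x1 = 0, x2 = 12/5: L1 = 12/5
x* = (0, 12/5)
||x*||_1 = 12/5.

12/5


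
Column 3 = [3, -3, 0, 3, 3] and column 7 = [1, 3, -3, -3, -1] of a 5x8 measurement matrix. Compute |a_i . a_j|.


Inner product: 3*1 + -3*3 + 0*-3 + 3*-3 + 3*-1
Products: [3, -9, 0, -9, -3]
Sum = -18.
|dot| = 18.

18


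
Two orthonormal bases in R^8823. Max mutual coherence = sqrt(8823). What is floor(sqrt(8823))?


93^2 = 8649 <= 8823 < 8836 = 94^2, so 93 <= sqrt(8823) < 94.
floor(sqrt(8823)) = 93.

93


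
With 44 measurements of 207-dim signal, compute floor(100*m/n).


100*m/n = 100*44/207 ≈ 21.256.
floor = 21.

21


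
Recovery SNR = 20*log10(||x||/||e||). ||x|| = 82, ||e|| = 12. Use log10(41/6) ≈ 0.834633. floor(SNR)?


||x||/||e|| = 82/12 = 41/6.
log10(41/6) ≈ 0.834633.
20*log10(||x||/||e||) ≈ 20*0.834633 = 16.69266.
floor(16.69266) = 16.

16


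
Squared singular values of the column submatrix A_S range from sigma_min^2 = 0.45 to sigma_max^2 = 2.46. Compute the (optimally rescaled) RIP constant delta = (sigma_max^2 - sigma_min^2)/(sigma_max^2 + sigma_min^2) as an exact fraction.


lambda_max - lambda_min = 2.46 - 0.45 = 2.01.
lambda_max + lambda_min = 2.46 + 0.45 = 2.91.
delta = 2.01/2.91 = 201/291 = 67/97.

67/97


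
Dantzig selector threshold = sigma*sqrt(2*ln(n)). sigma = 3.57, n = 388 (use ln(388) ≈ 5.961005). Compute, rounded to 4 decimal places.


ln(388) ≈ 5.961005.
2*ln(n) ≈ 11.92201.
sqrt(2*ln(n)) ≈ sqrt(11.92201) ≈ 3.452826.
threshold ≈ 3.57*3.452826 = 12.32658882 ≈ 12.3266.

12.3266


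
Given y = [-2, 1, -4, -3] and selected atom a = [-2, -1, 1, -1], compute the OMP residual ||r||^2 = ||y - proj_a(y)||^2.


a^T a = 7.
a^T y = 2.
coeff = 2/7 = 2/7.
||r||^2 = 206/7.

206/7


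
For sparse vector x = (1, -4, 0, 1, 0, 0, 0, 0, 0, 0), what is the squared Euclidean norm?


Non-zero entries: [(0, 1), (1, -4), (3, 1)]
Squares: [1, 16, 1]
||x||_2^2 = sum = 18.

18


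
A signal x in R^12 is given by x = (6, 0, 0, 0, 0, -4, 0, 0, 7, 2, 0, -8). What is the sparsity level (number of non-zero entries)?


Non-zero positions: [0, 5, 8, 9, 11].
Sparsity = 5.

5


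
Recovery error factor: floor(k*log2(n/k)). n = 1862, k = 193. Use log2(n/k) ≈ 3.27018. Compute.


log2(n/k) = log2(1862/193) ≈ 3.27018.
k*log2(n/k) ≈ 193*3.27018 = 631.14474.
floor(631.14474) = 631.

631


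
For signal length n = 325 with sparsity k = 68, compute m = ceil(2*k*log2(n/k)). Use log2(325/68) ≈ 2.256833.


log2(n/k) = log2(325/68) ≈ 2.256833.
2*k*log2(n/k) ≈ 2*68*2.256833 = 306.929288.
m = ceil(306.929288) = 307.

307


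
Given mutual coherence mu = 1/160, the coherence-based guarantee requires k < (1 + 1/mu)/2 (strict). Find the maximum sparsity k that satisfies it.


1/mu = 160.
1 + 1/mu = 161.
(1 + 1/mu)/2 = 80.5 is not an integer, so k_max = floor(80.5) = 80.

80


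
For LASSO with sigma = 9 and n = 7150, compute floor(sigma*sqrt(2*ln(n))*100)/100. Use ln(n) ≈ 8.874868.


ln(7150) ≈ 8.874868.
2*ln(n) ≈ 17.749736.
sqrt(2*ln(n)) ≈ sqrt(17.749736) ≈ 4.213044.
lambda ≈ 9*4.213044 = 37.917396.
floor(lambda*100)/100 = 37.91.

37.91


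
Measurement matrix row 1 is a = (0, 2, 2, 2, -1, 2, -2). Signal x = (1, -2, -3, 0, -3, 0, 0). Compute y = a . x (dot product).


Non-zero terms: ['0*1', '2*-2', '2*-3', '-1*-3']
Products: [0, -4, -6, 3]
y = sum = -7.

-7


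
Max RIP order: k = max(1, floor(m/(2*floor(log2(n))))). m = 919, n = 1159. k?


floor(log2(1159)) = 10.
2*10 = 20.
m/(2*floor(log2(n))) = 919/20 ≈ 45.95.
floor = 45.
k = max(1, 45) = 45.

45


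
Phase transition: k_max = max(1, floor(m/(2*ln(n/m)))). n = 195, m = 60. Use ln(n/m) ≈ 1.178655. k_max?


n/m = 195/60 = 13/4.
ln(n/m) ≈ 1.178655.
2*ln(n/m) ≈ 2.35731.
m/(2*ln(n/m)) ≈ 60/2.35731 ≈ 25.4527.
floor = 25.
k_max = max(1, 25) = 25.

25


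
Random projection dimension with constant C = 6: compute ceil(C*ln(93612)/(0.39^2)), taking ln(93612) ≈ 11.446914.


ln(93612) ≈ 11.446914.
eps^2 = 0.39^2 = 0.1521.
C*ln(N)/eps^2 ≈ 6*11.446914/0.1521 ≈ 451.5548.
m = ceil(451.5548) = 452.

452


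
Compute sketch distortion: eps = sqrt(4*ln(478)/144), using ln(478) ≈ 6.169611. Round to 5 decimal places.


ln(478) ≈ 6.169611.
4*ln(N)/m ≈ 4*6.169611/144 ≈ 0.17137808.
eps = sqrt(0.17137808) ≈ 0.4139784 ≈ 0.41398.

0.41398


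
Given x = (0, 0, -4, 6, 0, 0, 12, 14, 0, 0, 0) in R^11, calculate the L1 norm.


Non-zero entries: [(2, -4), (3, 6), (6, 12), (7, 14)]
Absolute values: [4, 6, 12, 14]
||x||_1 = sum = 36.

36


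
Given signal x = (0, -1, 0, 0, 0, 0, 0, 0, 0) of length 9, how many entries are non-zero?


Non-zero positions: [1].
Sparsity = 1.

1


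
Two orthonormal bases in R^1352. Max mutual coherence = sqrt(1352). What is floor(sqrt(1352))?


36^2 = 1296 <= 1352 < 1369 = 37^2, so 36 <= sqrt(1352) < 37.
floor(sqrt(1352)) = 36.

36


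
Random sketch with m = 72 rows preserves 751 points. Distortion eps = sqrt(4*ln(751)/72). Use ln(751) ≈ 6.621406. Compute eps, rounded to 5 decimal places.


ln(751) ≈ 6.621406.
4*ln(N)/m ≈ 4*6.621406/72 ≈ 0.36785589.
eps = sqrt(0.36785589) ≈ 0.6065112 ≈ 0.60651.

0.60651


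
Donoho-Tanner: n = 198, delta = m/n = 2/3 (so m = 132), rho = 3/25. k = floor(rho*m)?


m = 2/3*198 = 132.
rho = 3/25.
rho*m = 3/25*132 = 15.84.
k = floor(15.84) = 15.

15


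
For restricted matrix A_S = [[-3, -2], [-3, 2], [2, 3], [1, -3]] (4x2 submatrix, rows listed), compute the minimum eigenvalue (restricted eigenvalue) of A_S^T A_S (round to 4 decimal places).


A_S^T A_S = [[23, 3], [3, 26]].
trace = 49.
det = 589.
disc = trace^2 - 4*det = 2401 - 4*589 = 45.
sqrt(45) ≈ 6.708204.
lam_min = (49 - sqrt(45))/2 ≈ (49 - 6.708204)/2 = 21.145898 ≈ 21.1459.

21.1459


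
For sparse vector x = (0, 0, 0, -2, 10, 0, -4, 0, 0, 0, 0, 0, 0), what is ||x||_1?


Non-zero entries: [(3, -2), (4, 10), (6, -4)]
Absolute values: [2, 10, 4]
||x||_1 = sum = 16.

16


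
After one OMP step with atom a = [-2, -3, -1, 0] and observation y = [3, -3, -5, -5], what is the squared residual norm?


a^T a = 14.
a^T y = 8.
coeff = 8/14 = 4/7.
||r||^2 = 444/7.

444/7


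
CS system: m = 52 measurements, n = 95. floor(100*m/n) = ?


100*m/n = 100*52/95 ≈ 54.7368.
floor = 54.

54


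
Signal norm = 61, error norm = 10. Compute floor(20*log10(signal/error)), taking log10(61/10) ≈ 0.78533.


||x||/||e|| = 61/10.
log10(61/10) ≈ 0.78533.
20*log10(||x||/||e||) ≈ 20*0.78533 = 15.7066.
floor(15.7066) = 15.

15


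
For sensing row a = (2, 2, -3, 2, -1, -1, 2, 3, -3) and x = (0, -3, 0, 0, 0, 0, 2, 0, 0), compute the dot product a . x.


Non-zero terms: ['2*-3', '2*2']
Products: [-6, 4]
y = sum = -2.

-2


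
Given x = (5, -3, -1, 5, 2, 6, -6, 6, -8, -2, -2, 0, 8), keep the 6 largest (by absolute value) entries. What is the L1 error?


Sorted |x_i| descending: [8, 8, 6, 6, 6, 5, 5, 3, 2, 2, 2, 1, 0]
Keep top 6: [8, 8, 6, 6, 6, 5]
Tail entries: [5, 3, 2, 2, 2, 1, 0]
L1 error = sum of tail = 15.

15


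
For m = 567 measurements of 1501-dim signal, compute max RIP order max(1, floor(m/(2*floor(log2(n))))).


floor(log2(1501)) = 10.
2*10 = 20.
m/(2*floor(log2(n))) = 567/20 ≈ 28.35.
floor = 28.
k = max(1, 28) = 28.

28


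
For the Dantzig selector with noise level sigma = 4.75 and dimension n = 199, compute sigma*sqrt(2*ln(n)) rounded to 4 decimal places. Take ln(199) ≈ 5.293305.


ln(199) ≈ 5.293305.
2*ln(n) ≈ 10.58661.
sqrt(2*ln(n)) ≈ sqrt(10.58661) ≈ 3.253707.
threshold ≈ 4.75*3.253707 = 15.45510825 ≈ 15.4551.

15.4551


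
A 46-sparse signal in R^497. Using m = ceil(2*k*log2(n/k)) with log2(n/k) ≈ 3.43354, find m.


log2(n/k) = log2(497/46) ≈ 3.43354.
2*k*log2(n/k) ≈ 2*46*3.43354 = 315.88568.
m = ceil(315.88568) = 316.

316


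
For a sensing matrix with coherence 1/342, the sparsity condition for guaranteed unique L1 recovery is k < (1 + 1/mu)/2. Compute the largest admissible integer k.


1/mu = 342.
1 + 1/mu = 343.
(1 + 1/mu)/2 = 171.5 is not an integer, so k_max = floor(171.5) = 171.

171


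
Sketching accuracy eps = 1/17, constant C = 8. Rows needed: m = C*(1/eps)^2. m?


1/eps = 17.
(1/eps)^2 = 289.
m = 8*289 = 2312.

2312


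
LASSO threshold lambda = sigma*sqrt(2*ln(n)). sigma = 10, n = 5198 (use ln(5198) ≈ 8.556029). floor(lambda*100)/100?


ln(5198) ≈ 8.556029.
2*ln(n) ≈ 17.112058.
sqrt(2*ln(n)) ≈ sqrt(17.112058) ≈ 4.136672.
lambda ≈ 10*4.136672 = 41.36672.
floor(lambda*100)/100 = 41.36.

41.36


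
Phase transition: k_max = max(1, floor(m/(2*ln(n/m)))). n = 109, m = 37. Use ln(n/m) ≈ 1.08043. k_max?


n/m = 109/37.
ln(n/m) ≈ 1.08043.
2*ln(n/m) ≈ 2.16086.
m/(2*ln(n/m)) ≈ 37/2.16086 ≈ 17.1228.
floor = 17.
k_max = max(1, 17) = 17.

17


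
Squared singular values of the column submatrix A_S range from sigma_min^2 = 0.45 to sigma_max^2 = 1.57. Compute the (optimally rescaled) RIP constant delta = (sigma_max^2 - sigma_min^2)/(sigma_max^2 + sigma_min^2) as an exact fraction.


lambda_max - lambda_min = 1.57 - 0.45 = 1.12.
lambda_max + lambda_min = 1.57 + 0.45 = 2.02.
delta = 1.12/2.02 = 112/202 = 56/101.

56/101


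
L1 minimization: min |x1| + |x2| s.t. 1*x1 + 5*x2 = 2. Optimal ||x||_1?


Axis intercepts:
  x1 = 2, x2 = 0: L1 = 2
  x1 = 0, x2 = 2/5: L1 = 2/5
x* = (0, 2/5)
||x*||_1 = 2/5.

2/5


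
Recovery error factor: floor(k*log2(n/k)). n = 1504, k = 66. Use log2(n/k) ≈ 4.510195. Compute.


log2(n/k) = log2(1504/66) ≈ 4.510195.
k*log2(n/k) ≈ 66*4.510195 = 297.67287.
floor(297.67287) = 297.

297


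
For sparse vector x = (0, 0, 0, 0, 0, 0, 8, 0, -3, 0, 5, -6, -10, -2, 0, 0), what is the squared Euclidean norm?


Non-zero entries: [(6, 8), (8, -3), (10, 5), (11, -6), (12, -10), (13, -2)]
Squares: [64, 9, 25, 36, 100, 4]
||x||_2^2 = sum = 238.

238


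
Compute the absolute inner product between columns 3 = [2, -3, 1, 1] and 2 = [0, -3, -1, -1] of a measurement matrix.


Inner product: 2*0 + -3*-3 + 1*-1 + 1*-1
Products: [0, 9, -1, -1]
Sum = 7.
|dot| = 7.

7


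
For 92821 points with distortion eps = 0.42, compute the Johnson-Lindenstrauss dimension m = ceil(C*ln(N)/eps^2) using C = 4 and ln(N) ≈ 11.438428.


ln(92821) ≈ 11.438428.
eps^2 = 0.42^2 = 0.1764.
C*ln(N)/eps^2 ≈ 4*11.438428/0.1764 ≈ 259.3748.
m = ceil(259.3748) = 260.

260


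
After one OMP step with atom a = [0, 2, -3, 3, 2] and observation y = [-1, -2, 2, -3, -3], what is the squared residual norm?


a^T a = 26.
a^T y = -25.
coeff = -25/26 = -25/26.
||r||^2 = 77/26.

77/26


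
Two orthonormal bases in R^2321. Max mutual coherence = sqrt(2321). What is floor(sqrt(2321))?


48^2 = 2304 <= 2321 < 2401 = 49^2, so 48 <= sqrt(2321) < 49.
floor(sqrt(2321)) = 48.

48


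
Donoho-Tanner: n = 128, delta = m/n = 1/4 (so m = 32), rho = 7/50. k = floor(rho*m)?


m = 1/4*128 = 32.
rho = 7/50.
rho*m = 7/50*32 = 4.48.
k = floor(4.48) = 4.

4


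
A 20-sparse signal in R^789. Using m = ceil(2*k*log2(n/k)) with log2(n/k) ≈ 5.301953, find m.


log2(n/k) = log2(789/20) ≈ 5.301953.
2*k*log2(n/k) ≈ 2*20*5.301953 = 212.07812.
m = ceil(212.07812) = 213.

213


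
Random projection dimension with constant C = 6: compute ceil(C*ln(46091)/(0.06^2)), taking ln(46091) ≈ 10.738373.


ln(46091) ≈ 10.738373.
eps^2 = 0.06^2 = 0.0036.
C*ln(N)/eps^2 ≈ 6*10.738373/0.0036 ≈ 17897.2883.
m = ceil(17897.2883) = 17898.

17898


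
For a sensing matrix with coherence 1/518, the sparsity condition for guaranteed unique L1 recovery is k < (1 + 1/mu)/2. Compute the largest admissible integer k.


1/mu = 518.
1 + 1/mu = 519.
(1 + 1/mu)/2 = 259.5 is not an integer, so k_max = floor(259.5) = 259.

259
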